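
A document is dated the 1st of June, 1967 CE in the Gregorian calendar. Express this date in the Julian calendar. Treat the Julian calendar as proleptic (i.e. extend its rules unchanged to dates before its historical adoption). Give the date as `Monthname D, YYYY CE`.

May 19, 1967 CE

At this point the Julian calendar is 13 days behind the Gregorian.
1 June 1967 Gregorian − 13 days → 19 May 1967 Julian.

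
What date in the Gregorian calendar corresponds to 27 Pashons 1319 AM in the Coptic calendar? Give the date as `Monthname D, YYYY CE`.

June 1, 1603 CE

Both dates share Julian Day Number 2306695; in the Gregorian calendar that is 1 June 1603 CE.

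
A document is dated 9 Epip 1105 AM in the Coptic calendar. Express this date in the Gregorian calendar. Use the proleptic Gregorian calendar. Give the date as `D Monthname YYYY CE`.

11 July 1389 CE

Both dates share Julian Day Number 2228574; in the Gregorian calendar that is 11 July 1389 CE.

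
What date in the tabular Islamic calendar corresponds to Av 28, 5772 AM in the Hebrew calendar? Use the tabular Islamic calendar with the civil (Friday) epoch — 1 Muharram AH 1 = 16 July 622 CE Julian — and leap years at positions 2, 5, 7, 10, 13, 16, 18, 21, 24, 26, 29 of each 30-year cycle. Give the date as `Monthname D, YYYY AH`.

Ramadan 28, 1433 AH

Both dates share Julian Day Number 2456156; in the tabular Islamic calendar that is 28 Ramadan 1433 AH.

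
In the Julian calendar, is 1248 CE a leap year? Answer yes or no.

yes

1248 mod 4 = 0, so it is a leap year in the Julian calendar.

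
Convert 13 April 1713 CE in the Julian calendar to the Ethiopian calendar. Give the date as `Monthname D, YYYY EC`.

The source date corresponds to 24 April 1713 in the Gregorian calendar (JDN 2346834).
That day falls on 18 Miyazya 1705 EC in the Ethiopian calendar.

Miyazya 18, 1705 EC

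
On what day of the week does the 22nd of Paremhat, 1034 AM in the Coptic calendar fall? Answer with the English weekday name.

Saturday

In the proleptic Gregorian calendar this is 26 March 1318 (JDN 2202534).
2202534 ≡ 5 (mod 7); counting from Monday = 0 gives Saturday.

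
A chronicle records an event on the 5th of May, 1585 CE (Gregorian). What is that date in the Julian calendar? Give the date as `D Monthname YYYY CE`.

For dates in this range the Gregorian date is 10 days ahead of the Julian.
5 May 1585 Gregorian − 10 days → 25 April 1585 Julian.

25 April 1585 CE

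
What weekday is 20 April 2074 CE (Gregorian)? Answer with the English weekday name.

Friday

Since JDN mod 7 = 4 (0 = Monday), the day is Friday.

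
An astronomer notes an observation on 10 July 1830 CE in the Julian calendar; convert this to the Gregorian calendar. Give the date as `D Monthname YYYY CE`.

22 July 1830 CE

At this point the Julian calendar is 12 days behind the Gregorian.
10 July 1830 Julian + 12 days → 22 July 1830 Gregorian.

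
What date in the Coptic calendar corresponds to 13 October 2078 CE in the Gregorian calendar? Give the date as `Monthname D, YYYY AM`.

Both dates share Julian Day Number 2480320; in the Coptic calendar that is 3 Paopi 1795 AM.

Paopi 3, 1795 AM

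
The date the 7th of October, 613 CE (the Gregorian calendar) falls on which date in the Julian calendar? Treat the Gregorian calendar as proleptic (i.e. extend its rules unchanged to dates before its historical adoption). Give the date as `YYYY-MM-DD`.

At this point the Julian calendar is 3 days behind the Gregorian.
7 October 613 Gregorian − 3 days → 4 October 613 Julian.

0613-10-04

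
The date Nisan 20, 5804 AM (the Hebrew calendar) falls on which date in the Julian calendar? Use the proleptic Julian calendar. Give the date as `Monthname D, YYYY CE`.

Both dates share Julian Day Number 2467723; in the Julian calendar that is 4 April 2044 CE.

April 4, 2044 CE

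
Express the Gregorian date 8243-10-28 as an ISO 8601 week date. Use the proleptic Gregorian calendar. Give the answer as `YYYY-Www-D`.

The weekday is Saturday (ISO weekday 6).
That Saturday belongs to ISO week 43 of ISO year 8243.

8243-W43-6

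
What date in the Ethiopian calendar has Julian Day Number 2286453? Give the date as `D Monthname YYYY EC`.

JDN 2286453 is 30 December 1547 in the proleptic Gregorian calendar.
In the Ethiopian calendar that day is 23 Tahsas 1540 EC.

23 Tahsas 1540 EC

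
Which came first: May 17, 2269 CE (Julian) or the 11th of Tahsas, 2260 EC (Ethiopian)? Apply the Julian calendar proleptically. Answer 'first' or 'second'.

second

The two dates have Julian Day Numbers 2549947 and 2549421 respectively.
Since 2549421 < 2549947, the second date comes first.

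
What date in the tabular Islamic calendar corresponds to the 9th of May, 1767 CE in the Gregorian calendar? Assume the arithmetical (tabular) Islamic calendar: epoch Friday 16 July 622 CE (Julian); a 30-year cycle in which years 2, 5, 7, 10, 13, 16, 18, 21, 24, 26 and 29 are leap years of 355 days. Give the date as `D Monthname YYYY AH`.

Both dates share Julian Day Number 2366572; in the tabular Islamic calendar that is 10 Dhu al-Hijjah 1180 AH.

10 Dhu al-Hijjah 1180 AH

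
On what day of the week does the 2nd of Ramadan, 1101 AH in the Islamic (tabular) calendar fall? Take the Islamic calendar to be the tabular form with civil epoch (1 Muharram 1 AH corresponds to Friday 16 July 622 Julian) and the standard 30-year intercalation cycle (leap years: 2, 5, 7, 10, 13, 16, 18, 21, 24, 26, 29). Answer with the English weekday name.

Friday

In the Gregorian calendar this is 9 June 1690 (JDN 2338480).
Since JDN mod 7 = 4 (0 = Monday), the day is Friday.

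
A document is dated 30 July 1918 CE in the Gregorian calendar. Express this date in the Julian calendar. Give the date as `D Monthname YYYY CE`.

17 July 1918 CE

The Julian–Gregorian offset here is 13 days (Julian trailing).
30 July 1918 Gregorian − 13 days → 17 July 1918 Julian.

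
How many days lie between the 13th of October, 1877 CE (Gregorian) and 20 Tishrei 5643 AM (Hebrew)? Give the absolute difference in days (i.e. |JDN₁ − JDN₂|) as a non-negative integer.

First date → JDN 2406906; second date → JDN 2408722.
The interval is |2406906 − 2408722| = 1816 days.

1816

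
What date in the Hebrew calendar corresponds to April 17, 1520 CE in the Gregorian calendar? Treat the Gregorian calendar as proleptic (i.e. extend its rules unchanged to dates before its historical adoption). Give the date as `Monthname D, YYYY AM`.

Nisan 19, 5280 AM

Julian Day Number of the source date = 2276335.
Converting JDN 2276335 to the Hebrew calendar gives 19 Nisan 5280 AM.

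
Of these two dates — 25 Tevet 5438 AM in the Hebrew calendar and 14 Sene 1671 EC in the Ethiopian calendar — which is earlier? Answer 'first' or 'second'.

The two dates have Julian Day Numbers 2333956 and 2334471 respectively.
Since 2333956 < 2334471, the first date comes first.

first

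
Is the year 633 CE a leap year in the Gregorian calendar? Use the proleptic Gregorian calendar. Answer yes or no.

no

633 is not divisible by 4, so it is a common year.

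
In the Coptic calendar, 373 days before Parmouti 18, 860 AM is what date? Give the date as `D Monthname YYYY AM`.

11 Parmouti 859 AM

The starting date is JDN 2139007; 2139007 − 373 = 2138634.
JDN 2138634 corresponds to 11 Parmouti 859 AM.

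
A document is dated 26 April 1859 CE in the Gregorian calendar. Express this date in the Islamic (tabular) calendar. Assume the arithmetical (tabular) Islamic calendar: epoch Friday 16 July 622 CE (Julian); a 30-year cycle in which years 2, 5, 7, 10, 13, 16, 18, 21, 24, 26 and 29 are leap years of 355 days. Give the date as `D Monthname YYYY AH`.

Julian Day Number of the source date = 2400161.
Converting JDN 2400161 to the tabular Islamic calendar gives 23 Ramadan 1275 AH.

23 Ramadan 1275 AH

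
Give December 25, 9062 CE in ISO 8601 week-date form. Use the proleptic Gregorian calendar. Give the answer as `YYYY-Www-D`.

The weekday is Thursday (ISO weekday 4).
That Thursday belongs to ISO week 52 of ISO year 9062.

9062-W52-4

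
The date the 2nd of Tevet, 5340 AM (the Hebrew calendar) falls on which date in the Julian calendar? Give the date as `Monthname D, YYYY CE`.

December 21, 1579 CE

Julian Day Number of the source date = 2298142.
Converting JDN 2298142 to the Julian calendar gives 21 December 1579 CE.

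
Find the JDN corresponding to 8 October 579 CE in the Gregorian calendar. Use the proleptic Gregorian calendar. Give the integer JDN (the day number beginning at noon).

1932816

JDN 2451545 is 1 January 2000 CE (Gregorian); the target day is −518729 days from there, so JDN = 1932816.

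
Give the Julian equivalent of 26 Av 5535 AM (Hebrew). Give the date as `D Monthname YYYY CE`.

Julian Day Number of the source date = 2369599.
Converting JDN 2369599 to the Julian calendar gives 11 August 1775 CE.

11 August 1775 CE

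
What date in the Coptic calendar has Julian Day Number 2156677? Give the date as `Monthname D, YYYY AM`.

Thout 1, 909 AM

JDN 2156677 is 5 September 1192 in the proleptic Gregorian calendar.
In the Coptic calendar that day is Thout 1, 909 AM.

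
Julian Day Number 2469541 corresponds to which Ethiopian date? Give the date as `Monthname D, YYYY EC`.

The Gregorian equivalent of JDN 2469541 is 9 April 2049.
In the Ethiopian calendar that day is Miyazya 1, 2041 EC.

Miyazya 1, 2041 EC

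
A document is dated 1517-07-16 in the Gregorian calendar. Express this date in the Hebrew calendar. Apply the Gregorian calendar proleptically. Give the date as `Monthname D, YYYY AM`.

Both dates share Julian Day Number 2275329; in the Hebrew calendar that is 16 Tammuz 5277 AM.

Tammuz 16, 5277 AM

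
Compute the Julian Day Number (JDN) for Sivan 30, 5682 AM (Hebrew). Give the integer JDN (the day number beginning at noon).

2423232

In the Gregorian calendar the same day is 26 June 1922.
JDN 2451545 is 1 January 2000 CE (Gregorian); the target day is −28313 days from there, so JDN = 2423232.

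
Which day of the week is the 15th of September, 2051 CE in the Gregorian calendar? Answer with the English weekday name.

Since JDN mod 7 = 4 (0 = Monday), the day is Friday.

Friday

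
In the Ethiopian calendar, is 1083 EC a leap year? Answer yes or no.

1083 mod 4 = 3; in the Ethiopian calendar a year is leap when year mod 4 = 3, so it is a leap year.

yes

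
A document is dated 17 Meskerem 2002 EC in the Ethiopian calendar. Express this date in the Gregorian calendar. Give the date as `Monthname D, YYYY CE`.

September 27, 2009 CE

Both dates share Julian Day Number 2455102; in the Gregorian calendar that is 27 September 2009 CE.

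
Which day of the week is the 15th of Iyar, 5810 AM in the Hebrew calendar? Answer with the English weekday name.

This is JDN 2469934 (7 May 2050 Gregorian).
Since JDN mod 7 = 5 (0 = Monday), the day is Saturday.

Saturday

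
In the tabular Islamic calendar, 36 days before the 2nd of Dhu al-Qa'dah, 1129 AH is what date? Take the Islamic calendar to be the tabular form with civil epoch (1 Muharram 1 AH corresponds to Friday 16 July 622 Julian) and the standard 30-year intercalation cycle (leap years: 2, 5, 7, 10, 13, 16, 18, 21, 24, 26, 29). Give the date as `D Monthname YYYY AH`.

The starting date is JDN 2348462; 2348462 − 36 = 2348426.
JDN 2348426 corresponds to 25 Ramadan 1129 AH.

25 Ramadan 1129 AH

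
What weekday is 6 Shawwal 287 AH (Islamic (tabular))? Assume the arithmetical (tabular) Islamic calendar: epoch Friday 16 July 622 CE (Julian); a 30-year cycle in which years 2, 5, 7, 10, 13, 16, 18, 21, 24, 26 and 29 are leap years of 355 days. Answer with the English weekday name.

Equivalently 9 October 900 Gregorian, JDN 2050060.
2050060 ≡ 5 (mod 7); counting from Monday = 0 gives Saturday.

Saturday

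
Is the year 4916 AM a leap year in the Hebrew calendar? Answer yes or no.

Hebrew year 4916 is year 14 of its 19-year Metonic cycle; leap years are at positions 3, 6, 8, 11, 14, 17, 19, so it is a leap year (13 months).

yes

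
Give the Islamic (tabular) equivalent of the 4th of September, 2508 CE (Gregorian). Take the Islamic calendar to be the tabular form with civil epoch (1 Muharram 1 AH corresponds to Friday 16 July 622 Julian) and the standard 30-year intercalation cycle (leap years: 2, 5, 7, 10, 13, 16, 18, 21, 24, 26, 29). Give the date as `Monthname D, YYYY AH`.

Muharram 7, 1945 AH

Julian Day Number of the source date = 2637335.
Converting JDN 2637335 to the tabular Islamic calendar gives 7 Muharram 1945 AH.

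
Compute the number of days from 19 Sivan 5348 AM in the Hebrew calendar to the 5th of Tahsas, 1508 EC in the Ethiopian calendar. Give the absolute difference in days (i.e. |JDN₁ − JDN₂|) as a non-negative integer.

26483

First date → JDN 2301230; second date → JDN 2274747.
The interval is |2301230 − 2274747| = 26483 days.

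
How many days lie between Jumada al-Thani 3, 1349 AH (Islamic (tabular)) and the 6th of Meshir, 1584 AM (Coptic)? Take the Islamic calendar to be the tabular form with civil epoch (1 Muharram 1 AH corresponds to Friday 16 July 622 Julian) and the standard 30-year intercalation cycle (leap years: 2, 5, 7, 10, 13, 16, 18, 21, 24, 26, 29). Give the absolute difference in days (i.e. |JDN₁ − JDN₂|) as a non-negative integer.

22900

JDN of the first date = 2426276.
JDN of the second date = 2403376.
|2403376 − 2426276| = 22900.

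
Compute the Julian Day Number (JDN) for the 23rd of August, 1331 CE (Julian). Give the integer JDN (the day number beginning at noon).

Equivalently 31 August 1331 (proleptic Gregorian).
JDN 2299161 is 15 October 1582 CE (Gregorian); the target day is −91721 days from there, so JDN = 2207440.

2207440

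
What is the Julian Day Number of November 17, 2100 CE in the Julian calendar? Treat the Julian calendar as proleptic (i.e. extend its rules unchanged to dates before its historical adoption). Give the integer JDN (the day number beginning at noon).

2488404

In the Gregorian calendar the same day is 1 December 2100.
JDN 2451545 is 1 January 2000 CE (Gregorian); the target day is +36859 days from there, so JDN = 2488404.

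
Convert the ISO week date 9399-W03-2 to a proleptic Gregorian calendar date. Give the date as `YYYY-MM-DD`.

9399-01-15

ISO week 1 of 9399 is the week containing the first Thursday of 9399.
Week 3, day 2 (Tuesday) lands on 9399-01-15.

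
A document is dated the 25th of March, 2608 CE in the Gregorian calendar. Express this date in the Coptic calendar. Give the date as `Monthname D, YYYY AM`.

Both dates share Julian Day Number 2673696; in the Coptic calendar that is 11 Paremhat 2324 AM.

Paremhat 11, 2324 AM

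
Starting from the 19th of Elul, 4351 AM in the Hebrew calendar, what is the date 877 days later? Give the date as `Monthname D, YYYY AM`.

Adar I 10, 4354 AM

Counting 877 days forward from JDN 1937176 reaches JDN 1938053, which is Adar I 10, 4354 AM.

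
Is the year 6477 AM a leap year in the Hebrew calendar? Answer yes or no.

yes

Hebrew year 6477 is year 17 of its 19-year Metonic cycle; leap years are at positions 3, 6, 8, 11, 14, 17, 19, so it is a leap year (13 months).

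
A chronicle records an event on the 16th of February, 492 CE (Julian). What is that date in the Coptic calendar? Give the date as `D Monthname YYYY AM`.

21 Meshir 208 AM

Julian Day Number of the source date = 1900807.
Converting JDN 1900807 to the Coptic calendar gives 21 Meshir 208 AM.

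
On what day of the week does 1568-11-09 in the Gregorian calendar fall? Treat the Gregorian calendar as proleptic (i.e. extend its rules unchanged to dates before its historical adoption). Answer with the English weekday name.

Since JDN mod 7 = 5 (0 = Monday), the day is Saturday.

Saturday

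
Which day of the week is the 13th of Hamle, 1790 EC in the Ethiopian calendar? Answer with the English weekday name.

Wednesday

In the Gregorian calendar this is 18 July 1798 (JDN 2377965).
Since JDN mod 7 = 2 (0 = Monday), the day is Wednesday.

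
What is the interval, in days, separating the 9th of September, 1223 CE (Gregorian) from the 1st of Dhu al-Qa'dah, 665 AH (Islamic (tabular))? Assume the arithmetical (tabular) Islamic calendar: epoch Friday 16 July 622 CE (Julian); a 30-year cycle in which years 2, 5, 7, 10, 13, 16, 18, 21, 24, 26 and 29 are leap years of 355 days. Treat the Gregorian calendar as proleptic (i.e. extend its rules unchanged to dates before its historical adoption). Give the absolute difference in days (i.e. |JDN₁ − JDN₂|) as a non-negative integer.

16031

First date → JDN 2168003; second date → JDN 2184034.
The interval is |2168003 − 2184034| = 16031 days.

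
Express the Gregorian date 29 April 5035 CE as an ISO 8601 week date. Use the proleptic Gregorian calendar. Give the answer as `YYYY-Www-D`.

The weekday is Wednesday (ISO weekday 3).
That Wednesday belongs to ISO week 18 of ISO year 5035.

5035-W18-3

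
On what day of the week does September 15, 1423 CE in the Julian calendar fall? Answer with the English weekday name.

This is JDN 2241066 (24 September 1423 Gregorian).
Since JDN mod 7 = 2 (0 = Monday), the day is Wednesday.

Wednesday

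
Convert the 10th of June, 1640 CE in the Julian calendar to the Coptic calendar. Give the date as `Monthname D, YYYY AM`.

Paoni 16, 1356 AM

Both dates share Julian Day Number 2320229; in the Coptic calendar that is 16 Paoni 1356 AM.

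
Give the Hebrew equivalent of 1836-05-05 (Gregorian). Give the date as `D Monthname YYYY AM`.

18 Iyar 5596 AM

Julian Day Number of the source date = 2391770.
Converting JDN 2391770 to the Hebrew calendar gives 18 Iyar 5596 AM.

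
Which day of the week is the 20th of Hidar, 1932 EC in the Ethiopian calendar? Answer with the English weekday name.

Thursday

Equivalently 30 November 1939 Gregorian, JDN 2429598.
Since JDN mod 7 = 3 (0 = Monday), the day is Thursday.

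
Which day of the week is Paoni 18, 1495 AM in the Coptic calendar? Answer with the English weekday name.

Wednesday

In the Gregorian calendar this is 23 June 1779 (JDN 2371000).
2371000 ≡ 2 (mod 7); counting from Monday = 0 gives Wednesday.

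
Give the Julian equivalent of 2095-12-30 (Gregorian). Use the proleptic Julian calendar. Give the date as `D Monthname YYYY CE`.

17 December 2095 CE

At this point the Julian calendar is 13 days behind the Gregorian.
30 December 2095 Gregorian − 13 days → 17 December 2095 Julian.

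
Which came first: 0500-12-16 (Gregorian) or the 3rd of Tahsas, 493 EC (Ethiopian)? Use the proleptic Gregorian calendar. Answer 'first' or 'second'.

First date → JDN 1904031; second date → JDN 1904016.
JDN 1904016 < JDN 1904031, so the second date is earlier.

second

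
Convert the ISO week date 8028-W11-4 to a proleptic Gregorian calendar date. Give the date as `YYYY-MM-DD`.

8028-03-16

ISO week 1 of 8028 is the week containing the first Thursday of 8028.
Week 11, day 4 (Thursday) lands on 8028-03-16.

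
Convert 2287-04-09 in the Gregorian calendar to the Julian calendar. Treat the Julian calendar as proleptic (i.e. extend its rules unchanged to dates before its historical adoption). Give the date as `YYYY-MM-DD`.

At this point the Julian calendar is 15 days behind the Gregorian.
9 April 2287 Gregorian − 15 days → 25 March 2287 Julian.

2287-03-25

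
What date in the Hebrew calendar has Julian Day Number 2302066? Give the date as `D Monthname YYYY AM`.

29 Elul 5350 AM

JDN 2302066 is 28 September 1590 in the Gregorian calendar.
In the Hebrew calendar that day is 29 Elul 5350 AM.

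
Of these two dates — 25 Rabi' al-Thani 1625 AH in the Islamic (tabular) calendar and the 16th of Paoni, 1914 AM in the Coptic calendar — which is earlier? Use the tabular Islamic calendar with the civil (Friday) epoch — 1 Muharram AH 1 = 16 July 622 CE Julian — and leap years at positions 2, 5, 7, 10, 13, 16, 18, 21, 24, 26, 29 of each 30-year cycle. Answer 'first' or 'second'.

second

First date → JDN 2524044; second date → JDN 2524038.
JDN 2524038 < JDN 2524044, so the second date is earlier.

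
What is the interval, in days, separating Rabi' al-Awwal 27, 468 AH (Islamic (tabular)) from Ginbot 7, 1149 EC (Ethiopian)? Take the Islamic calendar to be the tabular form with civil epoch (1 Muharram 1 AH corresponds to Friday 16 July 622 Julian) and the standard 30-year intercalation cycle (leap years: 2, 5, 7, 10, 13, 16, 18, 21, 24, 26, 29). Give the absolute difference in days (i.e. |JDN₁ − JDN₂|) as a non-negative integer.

JDN of the first date = 2114014.
JDN of the second date = 2143774.
|2143774 − 2114014| = 29760.

29760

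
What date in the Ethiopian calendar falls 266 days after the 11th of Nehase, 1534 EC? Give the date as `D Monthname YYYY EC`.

2 Ginbot 1535 EC

Counting 266 days forward from JDN 2284489 reaches JDN 2284755, which is 2 Ginbot 1535 EC.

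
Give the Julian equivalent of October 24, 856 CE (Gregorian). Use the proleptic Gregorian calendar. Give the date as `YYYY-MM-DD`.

At this point the Julian calendar is 4 days behind the Gregorian.
24 October 856 Gregorian − 4 days → 20 October 856 Julian.

0856-10-20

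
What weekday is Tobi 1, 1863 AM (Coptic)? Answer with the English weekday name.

Tuesday

In the Gregorian calendar this is 10 January 2147 (JDN 2505245).
Since JDN mod 7 = 1 (0 = Monday), the day is Tuesday.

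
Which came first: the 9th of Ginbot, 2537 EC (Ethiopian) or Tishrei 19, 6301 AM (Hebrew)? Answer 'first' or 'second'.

The two dates have Julian Day Numbers 2650743 and 2649070 respectively.
Since 2649070 < 2650743, the second date comes first.

second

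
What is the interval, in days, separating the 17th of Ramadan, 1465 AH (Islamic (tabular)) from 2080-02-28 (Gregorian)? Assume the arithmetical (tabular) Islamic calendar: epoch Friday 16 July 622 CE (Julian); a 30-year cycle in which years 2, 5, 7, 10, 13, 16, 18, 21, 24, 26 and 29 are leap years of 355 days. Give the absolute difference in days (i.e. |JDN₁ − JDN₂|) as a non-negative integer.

13338

JDN of the first date = 2467485.
JDN of the second date = 2480823.
|2480823 − 2467485| = 13338.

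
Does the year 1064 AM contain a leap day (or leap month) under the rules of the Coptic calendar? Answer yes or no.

1064 mod 4 = 0; in the Coptic calendar a year is leap when year mod 4 = 3, so it is a common year.

no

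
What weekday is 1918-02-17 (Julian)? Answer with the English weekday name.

In the Gregorian calendar this is 2 March 1918 (JDN 2421655).
Since JDN mod 7 = 5 (0 = Monday), the day is Saturday.

Saturday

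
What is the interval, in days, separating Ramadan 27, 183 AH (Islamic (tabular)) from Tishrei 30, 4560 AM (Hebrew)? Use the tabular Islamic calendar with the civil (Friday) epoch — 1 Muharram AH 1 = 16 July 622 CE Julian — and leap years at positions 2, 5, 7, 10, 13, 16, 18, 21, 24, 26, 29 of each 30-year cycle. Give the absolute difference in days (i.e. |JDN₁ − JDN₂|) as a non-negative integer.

JDN of the first date = 2013197.
JDN of the second date = 2013169.
|2013169 − 2013197| = 28.

28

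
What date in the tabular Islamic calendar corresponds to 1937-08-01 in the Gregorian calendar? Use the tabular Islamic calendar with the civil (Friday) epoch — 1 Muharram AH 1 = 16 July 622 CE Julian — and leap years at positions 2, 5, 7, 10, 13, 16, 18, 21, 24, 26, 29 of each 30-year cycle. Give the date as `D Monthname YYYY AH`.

Julian Day Number of the source date = 2428747.
Converting JDN 2428747 to the tabular Islamic calendar gives 23 Jumada al-Awwal 1356 AH.

23 Jumada al-Awwal 1356 AH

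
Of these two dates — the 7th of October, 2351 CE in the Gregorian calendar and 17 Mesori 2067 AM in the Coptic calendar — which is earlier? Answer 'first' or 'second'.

First date → JDN 2580024; second date → JDN 2579982.
JDN 2579982 < JDN 2580024, so the second date is earlier.

second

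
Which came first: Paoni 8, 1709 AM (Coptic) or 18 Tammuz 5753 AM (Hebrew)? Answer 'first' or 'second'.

first

The two dates have Julian Day Numbers 2449154 and 2449176 respectively.
Since 2449154 < 2449176, the first date comes first.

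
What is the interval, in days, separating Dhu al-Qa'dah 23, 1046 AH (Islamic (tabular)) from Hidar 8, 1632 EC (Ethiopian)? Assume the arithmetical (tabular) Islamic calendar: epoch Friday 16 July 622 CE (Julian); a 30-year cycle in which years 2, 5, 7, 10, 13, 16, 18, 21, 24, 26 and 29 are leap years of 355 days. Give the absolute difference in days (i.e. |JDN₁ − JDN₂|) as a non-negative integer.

JDN of the first date = 2319070.
JDN of the second date = 2320011.
|2320011 − 2319070| = 941.

941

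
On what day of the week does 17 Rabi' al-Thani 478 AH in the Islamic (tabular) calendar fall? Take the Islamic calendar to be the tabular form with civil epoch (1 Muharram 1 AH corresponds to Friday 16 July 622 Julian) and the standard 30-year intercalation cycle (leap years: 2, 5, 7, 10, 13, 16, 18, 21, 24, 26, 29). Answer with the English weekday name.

Tuesday

This is JDN 2117578 (18 August 1085 Gregorian).
Since JDN mod 7 = 1 (0 = Monday), the day is Tuesday.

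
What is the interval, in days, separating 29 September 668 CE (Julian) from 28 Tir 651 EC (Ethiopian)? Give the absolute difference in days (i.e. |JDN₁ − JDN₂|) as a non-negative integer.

JDN of the first date = 1965317.
JDN of the second date = 1961780.
|1961780 − 1965317| = 3537.

3537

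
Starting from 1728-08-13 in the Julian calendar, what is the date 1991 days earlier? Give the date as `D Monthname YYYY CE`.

Counting 1991 days back from JDN 2352435 reaches JDN 2350444, which is 2 March 1723 CE.

2 March 1723 CE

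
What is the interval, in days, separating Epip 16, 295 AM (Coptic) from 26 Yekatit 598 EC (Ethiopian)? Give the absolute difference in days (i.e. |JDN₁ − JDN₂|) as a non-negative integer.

9722

First date → JDN 1932728; second date → JDN 1942450.
The interval is |1932728 − 1942450| = 9722 days.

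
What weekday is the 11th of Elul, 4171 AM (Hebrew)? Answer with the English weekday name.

Equivalently 17 August 411 Gregorian, JDN 1871403.
1871403 ≡ 2 (mod 7); counting from Monday = 0 gives Wednesday.

Wednesday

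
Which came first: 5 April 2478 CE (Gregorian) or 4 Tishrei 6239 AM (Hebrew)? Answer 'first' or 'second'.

first

Converting both to JDN: 2626226 vs 2626406; the smaller is the first.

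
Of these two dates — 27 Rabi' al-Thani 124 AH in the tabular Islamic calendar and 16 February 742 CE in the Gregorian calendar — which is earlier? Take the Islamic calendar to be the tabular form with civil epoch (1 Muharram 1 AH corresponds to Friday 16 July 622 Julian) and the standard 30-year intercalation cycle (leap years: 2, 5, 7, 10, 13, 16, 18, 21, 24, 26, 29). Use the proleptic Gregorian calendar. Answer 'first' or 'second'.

second

First date → JDN 1992142; second date → JDN 1992116.
JDN 1992116 < JDN 1992142, so the second date is earlier.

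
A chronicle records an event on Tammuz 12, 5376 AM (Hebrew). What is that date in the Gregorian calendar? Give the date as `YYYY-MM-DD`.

Julian Day Number of the source date = 2311470.
Converting JDN 2311470 to the Gregorian calendar gives 27 June 1616 CE.

1616-06-27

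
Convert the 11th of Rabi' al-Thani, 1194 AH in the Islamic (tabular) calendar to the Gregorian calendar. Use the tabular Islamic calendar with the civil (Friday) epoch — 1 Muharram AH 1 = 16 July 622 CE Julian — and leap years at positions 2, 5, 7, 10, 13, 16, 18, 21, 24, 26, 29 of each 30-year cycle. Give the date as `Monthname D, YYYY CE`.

April 16, 1780 CE

Julian Day Number of the source date = 2371298.
Converting JDN 2371298 to the Gregorian calendar gives 16 April 1780 CE.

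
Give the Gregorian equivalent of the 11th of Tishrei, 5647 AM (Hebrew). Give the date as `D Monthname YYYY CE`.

Both dates share Julian Day Number 2410190; in the Gregorian calendar that is 10 October 1886 CE.

10 October 1886 CE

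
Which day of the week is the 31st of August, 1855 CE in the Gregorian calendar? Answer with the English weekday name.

2398827 ≡ 4 (mod 7); counting from Monday = 0 gives Friday.

Friday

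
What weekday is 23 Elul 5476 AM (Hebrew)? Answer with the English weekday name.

Thursday

Equivalently 10 September 1716 Gregorian, JDN 2348069.
2348069 ≡ 3 (mod 7); counting from Monday = 0 gives Thursday.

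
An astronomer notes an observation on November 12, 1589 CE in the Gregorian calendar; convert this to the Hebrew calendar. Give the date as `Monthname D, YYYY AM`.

Kislev 4, 5350 AM

Julian Day Number of the source date = 2301746.
Converting JDN 2301746 to the Hebrew calendar gives 4 Kislev 5350 AM.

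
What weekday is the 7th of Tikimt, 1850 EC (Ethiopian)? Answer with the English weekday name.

Equivalently 16 October 1857 Gregorian, JDN 2399604.
JDN 2399604 mod 7 = 4, and JDN 0 was a Monday, so this is a Friday.

Friday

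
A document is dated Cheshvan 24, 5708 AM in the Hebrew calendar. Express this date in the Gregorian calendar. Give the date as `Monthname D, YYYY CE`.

Julian Day Number of the source date = 2432497.
Converting JDN 2432497 to the Gregorian calendar gives 7 November 1947 CE.

November 7, 1947 CE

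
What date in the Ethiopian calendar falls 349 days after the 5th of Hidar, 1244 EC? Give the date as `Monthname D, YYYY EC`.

Tikimt 19, 1245 EC

The starting date is JDN 2178291; 2178291 + 349 = 2178640.
JDN 2178640 corresponds to Tikimt 19, 1245 EC.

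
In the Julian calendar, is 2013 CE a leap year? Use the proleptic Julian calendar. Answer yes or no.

no

2013 mod 4 = 1, so it is a common year in the Julian calendar.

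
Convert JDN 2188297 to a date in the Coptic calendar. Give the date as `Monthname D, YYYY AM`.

The proleptic Gregorian equivalent of JDN 2188297 is 2 April 1279.
In the Coptic calendar that day is Paremhat 30, 995 AM.

Paremhat 30, 995 AM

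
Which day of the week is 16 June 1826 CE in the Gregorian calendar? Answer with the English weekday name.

Since JDN mod 7 = 4 (0 = Monday), the day is Friday.

Friday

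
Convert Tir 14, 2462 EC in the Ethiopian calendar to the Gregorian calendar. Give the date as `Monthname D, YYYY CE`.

Both dates share Julian Day Number 2623234; in the Gregorian calendar that is 25 January 2470 CE.

January 25, 2470 CE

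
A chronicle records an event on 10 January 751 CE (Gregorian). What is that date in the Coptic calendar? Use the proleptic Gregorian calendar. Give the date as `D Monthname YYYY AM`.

Julian Day Number of the source date = 1995366.
Converting JDN 1995366 to the Coptic calendar gives 11 Tobi 467 AM.

11 Tobi 467 AM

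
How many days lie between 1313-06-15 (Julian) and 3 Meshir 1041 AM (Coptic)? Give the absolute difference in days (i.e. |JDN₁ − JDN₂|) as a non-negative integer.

First date → JDN 2200797; second date → JDN 2205042.
The interval is |2200797 − 2205042| = 4245 days.

4245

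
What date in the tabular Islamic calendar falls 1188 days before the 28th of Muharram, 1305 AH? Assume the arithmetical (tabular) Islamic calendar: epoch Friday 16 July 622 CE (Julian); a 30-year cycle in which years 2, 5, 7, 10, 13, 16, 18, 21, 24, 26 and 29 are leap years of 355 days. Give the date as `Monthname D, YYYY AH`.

The starting date is JDN 2410561; 2410561 − 1188 = 2409373.
JDN 2409373 corresponds to Ramadan 21, 1301 AH.

Ramadan 21, 1301 AH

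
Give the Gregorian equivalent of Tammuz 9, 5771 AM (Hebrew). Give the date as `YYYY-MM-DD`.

Both dates share Julian Day Number 2455754; in the Gregorian calendar that is 11 July 2011 CE.

2011-07-11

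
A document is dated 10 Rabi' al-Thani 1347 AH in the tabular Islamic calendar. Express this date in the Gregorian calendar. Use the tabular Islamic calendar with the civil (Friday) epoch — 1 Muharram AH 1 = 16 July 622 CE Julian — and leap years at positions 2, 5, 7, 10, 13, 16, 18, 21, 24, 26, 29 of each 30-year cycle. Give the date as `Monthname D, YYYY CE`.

September 26, 1928 CE

Julian Day Number of the source date = 2425516.
Converting JDN 2425516 to the Gregorian calendar gives 26 September 1928 CE.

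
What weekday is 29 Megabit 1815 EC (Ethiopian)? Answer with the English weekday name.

Sunday

Equivalently 6 April 1823 Gregorian, JDN 2386992.
JDN 2386992 mod 7 = 6, and JDN 0 was a Monday, so this is a Sunday.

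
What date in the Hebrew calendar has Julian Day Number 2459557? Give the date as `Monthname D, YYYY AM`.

JDN 2459557 is 8 December 2021 in the Gregorian calendar.
In the Hebrew calendar that day is Tevet 4, 5782 AM.

Tevet 4, 5782 AM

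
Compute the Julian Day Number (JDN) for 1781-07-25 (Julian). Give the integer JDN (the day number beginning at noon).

In the Gregorian calendar the same day is 5 August 1781.
JDN 2299161 is 15 October 1582 CE (Gregorian); the target day is +72613 days from there, so JDN = 2371774.

2371774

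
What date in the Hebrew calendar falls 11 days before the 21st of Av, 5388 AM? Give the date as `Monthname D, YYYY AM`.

Av 10, 5388 AM

JDN of the 21st of Av, 5388 AM = 2315907.
2315907 − 11 = 2315896.
JDN 2315896 in the Hebrew calendar is Av 10, 5388 AM.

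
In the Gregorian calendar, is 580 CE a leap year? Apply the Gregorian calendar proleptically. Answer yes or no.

580 is divisible by 4 and not by 100, so it is a leap year.

yes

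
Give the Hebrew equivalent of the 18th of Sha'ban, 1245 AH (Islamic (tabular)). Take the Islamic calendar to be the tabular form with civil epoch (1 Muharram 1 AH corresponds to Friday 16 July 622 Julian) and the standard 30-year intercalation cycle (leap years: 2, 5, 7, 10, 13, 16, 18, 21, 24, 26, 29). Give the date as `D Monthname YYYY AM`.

19 Shevat 5590 AM

Julian Day Number of the source date = 2389496.
Converting JDN 2389496 to the Hebrew calendar gives 19 Shevat 5590 AM.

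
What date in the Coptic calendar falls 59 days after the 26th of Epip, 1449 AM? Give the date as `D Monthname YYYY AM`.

20 Thout 1450 AM

The starting date is JDN 2354237; 2354237 + 59 = 2354296.
JDN 2354296 corresponds to 20 Thout 1450 AM.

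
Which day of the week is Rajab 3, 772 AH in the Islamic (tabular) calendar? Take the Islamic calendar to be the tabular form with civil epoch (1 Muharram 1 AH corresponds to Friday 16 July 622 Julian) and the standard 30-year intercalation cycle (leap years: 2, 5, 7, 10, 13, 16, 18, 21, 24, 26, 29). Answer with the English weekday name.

Equivalently 29 January 1371 Gregorian, JDN 2221836.
Since JDN mod 7 = 1 (0 = Monday), the day is Tuesday.

Tuesday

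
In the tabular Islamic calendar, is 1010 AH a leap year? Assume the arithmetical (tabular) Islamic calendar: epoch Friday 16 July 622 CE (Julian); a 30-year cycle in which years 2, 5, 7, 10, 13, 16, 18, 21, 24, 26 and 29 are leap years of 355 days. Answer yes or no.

no

Year 1010 AH is year 20 of its 30-year cycle; leap positions are 2, 5, 7, 10, 13, 16, 18, 21, 24, 26, 29, so it is a common year (354 days).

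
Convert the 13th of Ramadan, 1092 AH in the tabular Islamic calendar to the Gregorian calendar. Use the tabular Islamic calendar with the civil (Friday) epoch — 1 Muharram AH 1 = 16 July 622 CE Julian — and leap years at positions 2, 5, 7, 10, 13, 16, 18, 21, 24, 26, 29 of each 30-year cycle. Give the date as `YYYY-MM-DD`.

1681-09-26

Julian Day Number of the source date = 2335302.
Converting JDN 2335302 to the Gregorian calendar gives 26 September 1681 CE.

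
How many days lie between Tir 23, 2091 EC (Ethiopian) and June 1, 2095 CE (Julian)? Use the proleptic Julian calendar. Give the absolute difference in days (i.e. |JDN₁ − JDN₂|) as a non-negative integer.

First date → JDN 2487735; second date → JDN 2486408.
The interval is |2487735 − 2486408| = 1327 days.

1327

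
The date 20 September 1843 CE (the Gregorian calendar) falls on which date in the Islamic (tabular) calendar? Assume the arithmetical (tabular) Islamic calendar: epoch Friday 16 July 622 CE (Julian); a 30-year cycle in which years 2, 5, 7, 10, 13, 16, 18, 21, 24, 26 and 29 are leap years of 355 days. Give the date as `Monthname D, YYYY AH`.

Sha'ban 25, 1259 AH

Julian Day Number of the source date = 2394464.
Converting JDN 2394464 to the tabular Islamic calendar gives 25 Sha'ban 1259 AH.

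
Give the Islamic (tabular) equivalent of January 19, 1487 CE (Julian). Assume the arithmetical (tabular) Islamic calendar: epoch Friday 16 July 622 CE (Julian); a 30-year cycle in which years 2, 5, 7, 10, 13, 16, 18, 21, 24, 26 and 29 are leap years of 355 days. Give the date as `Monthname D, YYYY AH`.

Muharram 23, 892 AH

The source date corresponds to 28 January 1487 in the proleptic Gregorian calendar (JDN 2264203).
That day falls on 23 Muharram 892 AH in the tabular Islamic calendar.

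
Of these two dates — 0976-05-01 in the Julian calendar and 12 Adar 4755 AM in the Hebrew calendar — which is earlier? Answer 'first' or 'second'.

first

Converting both to JDN: 2077663 vs 2084527; the smaller is the first.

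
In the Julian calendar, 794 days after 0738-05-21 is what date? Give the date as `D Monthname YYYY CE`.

The starting date is JDN 1990753; 1990753 + 794 = 1991547.
JDN 1991547 corresponds to 23 July 740 CE.

23 July 740 CE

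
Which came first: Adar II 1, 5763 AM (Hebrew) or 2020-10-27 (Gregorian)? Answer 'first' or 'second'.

First date → JDN 2452704; second date → JDN 2459150.
JDN 2452704 < JDN 2459150, so the first date is earlier.

first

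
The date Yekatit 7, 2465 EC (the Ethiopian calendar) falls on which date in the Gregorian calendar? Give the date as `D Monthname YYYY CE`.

Julian Day Number of the source date = 2624353.
Converting JDN 2624353 to the Gregorian calendar gives 17 February 2473 CE.

17 February 2473 CE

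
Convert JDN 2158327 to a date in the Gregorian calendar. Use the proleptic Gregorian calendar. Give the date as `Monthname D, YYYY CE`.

JDN 2451545 is 1 Jan 2000; 2158327 is −293218 days from there.

March 13, 1197 CE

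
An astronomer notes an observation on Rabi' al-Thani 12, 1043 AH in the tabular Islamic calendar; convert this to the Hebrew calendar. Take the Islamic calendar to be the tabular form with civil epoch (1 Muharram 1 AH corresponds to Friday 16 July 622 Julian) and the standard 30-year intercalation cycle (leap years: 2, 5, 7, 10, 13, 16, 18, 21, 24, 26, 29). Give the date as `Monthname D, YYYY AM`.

Cheshvan 12, 5394 AM

Julian Day Number of the source date = 2317790.
Converting JDN 2317790 to the Hebrew calendar gives 12 Cheshvan 5394 AM.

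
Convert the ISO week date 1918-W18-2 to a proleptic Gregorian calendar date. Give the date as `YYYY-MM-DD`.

ISO week 1 of 1918 is the week containing the first Thursday of 1918.
Week 18, day 2 (Tuesday) lands on 1918-04-30.

1918-04-30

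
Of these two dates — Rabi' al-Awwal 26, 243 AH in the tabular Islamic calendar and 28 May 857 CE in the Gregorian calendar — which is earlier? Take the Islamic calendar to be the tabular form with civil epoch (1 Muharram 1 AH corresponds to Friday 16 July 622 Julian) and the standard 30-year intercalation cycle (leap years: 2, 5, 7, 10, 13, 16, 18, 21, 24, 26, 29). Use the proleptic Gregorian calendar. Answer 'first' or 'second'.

second

Converting both to JDN: 2034281 vs 2034221; the smaller is the second.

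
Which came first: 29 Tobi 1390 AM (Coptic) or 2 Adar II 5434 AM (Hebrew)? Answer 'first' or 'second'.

first

The two dates have Julian Day Numbers 2332510 and 2332545 respectively.
Since 2332510 < 2332545, the first date comes first.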